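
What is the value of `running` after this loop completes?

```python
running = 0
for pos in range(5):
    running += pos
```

Let's trace through this code step by step.

Initialize: running = 0
Entering loop: for pos in range(5):
After iteration 1: pos = 0, running = 0
After iteration 2: pos = 1, running = 1
After iteration 3: pos = 2, running = 3
After iteration 4: pos = 3, running = 6
After iteration 5: pos = 4, running = 10
Loop ends.

Final answer: 10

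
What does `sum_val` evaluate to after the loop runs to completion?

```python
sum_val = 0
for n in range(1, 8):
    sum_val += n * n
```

Let's trace through this code step by step.

Initialize: sum_val = 0
Entering loop: for n in range(1, 8):
After iteration 1: n = 1, sum_val = 1
After iteration 2: n = 2, sum_val = 5
After iteration 3: n = 3, sum_val = 14
After iteration 4: n = 4, sum_val = 30
After iteration 5: n = 5, sum_val = 55
After iteration 6: n = 6, sum_val = 91
After iteration 7: n = 7, sum_val = 140
Loop ends.

Final answer: 140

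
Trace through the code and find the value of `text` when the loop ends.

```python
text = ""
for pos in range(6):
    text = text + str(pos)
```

Let's trace through this code step by step.

Initialize: text = ''
Entering loop: for pos in range(6):
After iteration 1: pos = 0, text = '0'
After iteration 2: pos = 1, text = '01'
After iteration 3: pos = 2, text = '012'
After iteration 4: pos = 3, text = '0123'
After iteration 5: pos = 4, text = '01234'
After iteration 6: pos = 5, text = '012345'
Loop ends.

Final answer: '012345'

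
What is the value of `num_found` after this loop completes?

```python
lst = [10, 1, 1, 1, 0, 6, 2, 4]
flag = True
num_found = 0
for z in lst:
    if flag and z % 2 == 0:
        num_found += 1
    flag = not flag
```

Let's trace through this code step by step.

Initialize: lst = [10, 1, 1, 1, 0, 6, 2, 4]
Initialize: flag = True
Initialize: num_found = 0
Entering loop: for z in lst:
After iteration 1: z = 10, flag = False, num_found = 1
After iteration 2: z = 1, flag = True, num_found = 1
After iteration 3: z = 1, flag = False, num_found = 1
After iteration 4: z = 1, flag = True, num_found = 1
After iteration 5: z = 0, flag = False, num_found = 2
After iteration 6: z = 6, flag = True, num_found = 2
After iteration 7: z = 2, flag = False, num_found = 3
After iteration 8: z = 4, flag = True, num_found = 3
Loop ends.

Final answer: 3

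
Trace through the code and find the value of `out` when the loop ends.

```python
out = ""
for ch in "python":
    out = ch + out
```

Let's trace through this code step by step.

Initialize: out = ''
Entering loop: for ch in "python":
After iteration 1: ch = 'p', out = 'p'
After iteration 2: ch = 'y', out = 'yp'
After iteration 3: ch = 't', out = 'typ'
After iteration 4: ch = 'h', out = 'htyp'
After iteration 5: ch = 'o', out = 'ohtyp'
After iteration 6: ch = 'n', out = 'nohtyp'
Loop ends.

Final answer: 'nohtyp'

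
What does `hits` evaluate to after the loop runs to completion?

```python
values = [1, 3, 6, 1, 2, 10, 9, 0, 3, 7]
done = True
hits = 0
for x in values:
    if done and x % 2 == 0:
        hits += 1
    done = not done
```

Let's trace through this code step by step.

Initialize: values = [1, 3, 6, 1, 2, 10, 9, 0, 3, 7]
Initialize: done = True
Initialize: hits = 0
Entering loop: for x in values:
After iteration 1: x = 1, done = False, hits = 0
After iteration 2: x = 3, done = True, hits = 0
After iteration 3: x = 6, done = False, hits = 1
After iteration 4: x = 1, done = True, hits = 1
After iteration 5: x = 2, done = False, hits = 2
After iteration 6: x = 10, done = True, hits = 2
After iteration 7: x = 9, done = False, hits = 2
After iteration 8: x = 0, done = True, hits = 2
After iteration 9: x = 3, done = False, hits = 2
After iteration 10: x = 7, done = True, hits = 2
Loop ends.

Final answer: 2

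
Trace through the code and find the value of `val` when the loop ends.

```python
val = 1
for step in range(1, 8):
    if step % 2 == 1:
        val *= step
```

Let's trace through this code step by step.

Initialize: val = 1
Entering loop: for step in range(1, 8):
After iteration 1: step = 1, val = 1
After iteration 2: step = 2, val = 1
After iteration 3: step = 3, val = 3
After iteration 4: step = 4, val = 3
After iteration 5: step = 5, val = 15
After iteration 6: step = 6, val = 15
After iteration 7: step = 7, val = 105
Loop ends.

Final answer: 105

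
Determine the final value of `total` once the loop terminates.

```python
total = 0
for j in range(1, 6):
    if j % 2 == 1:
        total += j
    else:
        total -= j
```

Let's trace through this code step by step.

Initialize: total = 0
Entering loop: for j in range(1, 6):
After iteration 1: j = 1, total = 1
After iteration 2: j = 2, total = -1
After iteration 3: j = 3, total = 2
After iteration 4: j = 4, total = -2
After iteration 5: j = 5, total = 3
Loop ends.

Final answer: 3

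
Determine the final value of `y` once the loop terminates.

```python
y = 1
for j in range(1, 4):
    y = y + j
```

Let's trace through this code step by step.

Initialize: y = 1
Entering loop: for j in range(1, 4):
After iteration 1: j = 1, y = 2
After iteration 2: j = 2, y = 4
After iteration 3: j = 3, y = 7
Loop ends.

Final answer: 7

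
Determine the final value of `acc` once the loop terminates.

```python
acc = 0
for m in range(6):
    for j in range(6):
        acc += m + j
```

Let's trace through this code step by step.

Initialize: acc = 0
Entering loop: for m in range(6):
After iteration 1: m = 0, acc = 15
After iteration 2: m = 1, acc = 36
After iteration 3: m = 2, acc = 63
After iteration 4: m = 3, acc = 96
After iteration 5: m = 4, acc = 135
After iteration 6: m = 5, acc = 180
Loop ends.

Final answer: 180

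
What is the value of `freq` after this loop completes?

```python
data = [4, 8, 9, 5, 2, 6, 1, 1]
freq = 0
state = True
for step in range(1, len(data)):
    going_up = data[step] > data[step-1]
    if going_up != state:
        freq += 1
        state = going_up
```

Let's trace through this code step by step.

Initialize: data = [4, 8, 9, 5, 2, 6, 1, 1]
Initialize: freq = 0
Initialize: state = True
Entering loop: for step in range(1, len(data)):
After iteration 1: step = 1, freq = 0, state = True, going_up = True
After iteration 2: step = 2, freq = 0, state = True, going_up = True
After iteration 3: step = 3, freq = 1, state = False, going_up = False
After iteration 4: step = 4, freq = 1, state = False, going_up = False
After iteration 5: step = 5, freq = 2, state = True, going_up = True
After iteration 6: step = 6, freq = 3, state = False, going_up = False
After iteration 7: step = 7, freq = 3, state = False, going_up = False
Loop ends.

Final answer: 3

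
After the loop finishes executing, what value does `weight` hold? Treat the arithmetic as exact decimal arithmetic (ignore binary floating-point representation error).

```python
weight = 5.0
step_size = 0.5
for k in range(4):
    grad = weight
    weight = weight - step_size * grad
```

Let's trace through this code step by step.

Initialize: weight = 5.0
Initialize: step_size = 0.5
Entering loop: for k in range(4):
After iteration 1: k = 0, weight = 2.5, grad = 5.0
After iteration 2: k = 1, weight = 1.25, grad = 2.5
After iteration 3: k = 2, weight = 0.625, grad = 1.25
After iteration 4: k = 3, weight = 0.3125, grad = 0.625
Loop ends.

Final answer: 0.3125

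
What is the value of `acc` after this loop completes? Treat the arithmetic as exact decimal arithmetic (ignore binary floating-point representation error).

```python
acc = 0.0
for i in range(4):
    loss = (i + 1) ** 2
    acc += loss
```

Let's trace through this code step by step.

Initialize: acc = 0.0
Entering loop: for i in range(4):
After iteration 1: i = 0, acc = 1.0, loss = 1
After iteration 2: i = 1, acc = 5.0, loss = 4
After iteration 3: i = 2, acc = 14.0, loss = 9
After iteration 4: i = 3, acc = 30.0, loss = 16
Loop ends.

Final answer: 30.0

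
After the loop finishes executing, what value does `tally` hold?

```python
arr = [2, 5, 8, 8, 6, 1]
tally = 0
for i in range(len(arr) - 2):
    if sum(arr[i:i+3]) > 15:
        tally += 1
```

Let's trace through this code step by step.

Initialize: arr = [2, 5, 8, 8, 6, 1]
Initialize: tally = 0
Entering loop: for i in range(len(arr) - 2):
After iteration 1: i = 0, tally = 0
After iteration 2: i = 1, tally = 1
After iteration 3: i = 2, tally = 2
After iteration 4: i = 3, tally = 2
Loop ends.

Final answer: 2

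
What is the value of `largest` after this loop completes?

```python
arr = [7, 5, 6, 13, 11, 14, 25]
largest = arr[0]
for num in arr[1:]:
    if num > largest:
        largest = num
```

Let's trace through this code step by step.

Initialize: arr = [7, 5, 6, 13, 11, 14, 25]
Initialize: largest = 7
Entering loop: for num in arr[1:]:
After iteration 1: num = 5, largest = 7
After iteration 2: num = 6, largest = 7
After iteration 3: num = 13, largest = 13
After iteration 4: num = 11, largest = 13
After iteration 5: num = 14, largest = 14
After iteration 6: num = 25, largest = 25
Loop ends.

Final answer: 25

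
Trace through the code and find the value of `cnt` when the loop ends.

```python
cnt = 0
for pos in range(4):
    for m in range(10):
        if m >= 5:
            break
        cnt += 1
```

Let's trace through this code step by step.

Initialize: cnt = 0
Entering loop: for pos in range(4):
After iteration 1: pos = 0, cnt = 5
After iteration 2: pos = 1, cnt = 10
After iteration 3: pos = 2, cnt = 15
After iteration 4: pos = 3, cnt = 20
Loop ends.

Final answer: 20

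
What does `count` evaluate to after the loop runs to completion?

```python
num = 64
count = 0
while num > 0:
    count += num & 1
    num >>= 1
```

Let's trace through this code step by step.

Initialize: num = 64
Initialize: count = 0
Entering loop: while num > 0:
After iteration 1: num = 32, count = 0
After iteration 2: num = 16, count = 0
After iteration 3: num = 8, count = 0
After iteration 4: num = 4, count = 0
After iteration 5: num = 2, count = 0
After iteration 6: num = 1, count = 0
After iteration 7: num = 0, count = 1
Loop ends.

Final answer: 1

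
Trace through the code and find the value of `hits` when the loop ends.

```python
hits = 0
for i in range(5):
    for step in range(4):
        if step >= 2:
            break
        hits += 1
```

Let's trace through this code step by step.

Initialize: hits = 0
Entering loop: for i in range(5):
After iteration 1: i = 0, hits = 2
After iteration 2: i = 1, hits = 4
After iteration 3: i = 2, hits = 6
After iteration 4: i = 3, hits = 8
After iteration 5: i = 4, hits = 10
Loop ends.

Final answer: 10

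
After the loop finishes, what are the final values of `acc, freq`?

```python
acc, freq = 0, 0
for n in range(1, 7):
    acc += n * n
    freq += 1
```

Let's trace through this code step by step.

Initialize: acc = 0
Initialize: freq = 0
Entering loop: for n in range(1, 7):
After iteration 1: n = 1, acc = 1, freq = 1
After iteration 2: n = 2, acc = 5, freq = 2
After iteration 3: n = 3, acc = 14, freq = 3
After iteration 4: n = 4, acc = 30, freq = 4
After iteration 5: n = 5, acc = 55, freq = 5
After iteration 6: n = 6, acc = 91, freq = 6
Loop ends.

Final answer: 91, 6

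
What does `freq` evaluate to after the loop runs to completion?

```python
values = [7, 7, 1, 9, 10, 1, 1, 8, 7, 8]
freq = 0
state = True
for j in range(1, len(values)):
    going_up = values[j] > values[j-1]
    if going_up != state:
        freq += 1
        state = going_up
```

Let's trace through this code step by step.

Initialize: values = [7, 7, 1, 9, 10, 1, 1, 8, 7, 8]
Initialize: freq = 0
Initialize: state = True
Entering loop: for j in range(1, len(values)):
After iteration 1: j = 1, freq = 1, state = False, going_up = False
After iteration 2: j = 2, freq = 1, state = False, going_up = False
After iteration 3: j = 3, freq = 2, state = True, going_up = True
After iteration 4: j = 4, freq = 2, state = True, going_up = True
After iteration 5: j = 5, freq = 3, state = False, going_up = False
After iteration 6: j = 6, freq = 3, state = False, going_up = False
After iteration 7: j = 7, freq = 4, state = True, going_up = True
After iteration 8: j = 8, freq = 5, state = False, going_up = False
After iteration 9: j = 9, freq = 6, state = True, going_up = True
Loop ends.

Final answer: 6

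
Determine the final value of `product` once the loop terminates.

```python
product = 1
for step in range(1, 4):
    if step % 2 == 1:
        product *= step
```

Let's trace through this code step by step.

Initialize: product = 1
Entering loop: for step in range(1, 4):
After iteration 1: step = 1, product = 1
After iteration 2: step = 2, product = 1
After iteration 3: step = 3, product = 3
Loop ends.

Final answer: 3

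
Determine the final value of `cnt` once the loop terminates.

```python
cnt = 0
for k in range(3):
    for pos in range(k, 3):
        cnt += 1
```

Let's trace through this code step by step.

Initialize: cnt = 0
Entering loop: for k in range(3):
After iteration 1: k = 0, cnt = 3
After iteration 2: k = 1, cnt = 5
After iteration 3: k = 2, cnt = 6
Loop ends.

Final answer: 6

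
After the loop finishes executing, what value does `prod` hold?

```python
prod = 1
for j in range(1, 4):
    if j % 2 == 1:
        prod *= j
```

Let's trace through this code step by step.

Initialize: prod = 1
Entering loop: for j in range(1, 4):
After iteration 1: j = 1, prod = 1
After iteration 2: j = 2, prod = 1
After iteration 3: j = 3, prod = 3
Loop ends.

Final answer: 3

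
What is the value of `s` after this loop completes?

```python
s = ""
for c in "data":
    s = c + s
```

Let's trace through this code step by step.

Initialize: s = ''
Entering loop: for c in "data":
After iteration 1: c = 'd', s = 'd'
After iteration 2: c = 'a', s = 'ad'
After iteration 3: c = 't', s = 'tad'
After iteration 4: c = 'a', s = 'atad'
Loop ends.

Final answer: 'atad'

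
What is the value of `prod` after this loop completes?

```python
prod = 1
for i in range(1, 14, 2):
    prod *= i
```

Let's trace through this code step by step.

Initialize: prod = 1
Entering loop: for i in range(1, 14, 2):
After iteration 1: i = 1, prod = 1
After iteration 2: i = 3, prod = 3
After iteration 3: i = 5, prod = 15
After iteration 4: i = 7, prod = 105
After iteration 5: i = 9, prod = 945
After iteration 6: i = 11, prod = 10395
After iteration 7: i = 13, prod = 135135
Loop ends.

Final answer: 135135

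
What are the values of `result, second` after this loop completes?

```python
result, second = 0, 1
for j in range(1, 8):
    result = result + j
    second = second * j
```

Let's trace through this code step by step.

Initialize: result = 0
Initialize: second = 1
Entering loop: for j in range(1, 8):
After iteration 1: j = 1, result = 1, second = 1
After iteration 2: j = 2, result = 3, second = 2
After iteration 3: j = 3, result = 6, second = 6
After iteration 4: j = 4, result = 10, second = 24
After iteration 5: j = 5, result = 15, second = 120
After iteration 6: j = 6, result = 21, second = 720
After iteration 7: j = 7, result = 28, second = 5040
Loop ends.

Final answer: 28, 5040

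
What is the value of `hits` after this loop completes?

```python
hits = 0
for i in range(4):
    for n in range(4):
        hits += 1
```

Let's trace through this code step by step.

Initialize: hits = 0
Entering loop: for i in range(4):
After iteration 1: i = 0, hits = 4
After iteration 2: i = 1, hits = 8
After iteration 3: i = 2, hits = 12
After iteration 4: i = 3, hits = 16
Loop ends.

Final answer: 16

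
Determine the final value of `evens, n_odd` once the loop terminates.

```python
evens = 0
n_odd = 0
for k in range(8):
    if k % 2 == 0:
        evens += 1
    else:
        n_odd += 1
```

Let's trace through this code step by step.

Initialize: evens = 0
Initialize: n_odd = 0
Entering loop: for k in range(8):
After iteration 1: k = 0, evens = 1, n_odd = 0
After iteration 2: k = 1, evens = 1, n_odd = 1
After iteration 3: k = 2, evens = 2, n_odd = 1
After iteration 4: k = 3, evens = 2, n_odd = 2
After iteration 5: k = 4, evens = 3, n_odd = 2
After iteration 6: k = 5, evens = 3, n_odd = 3
After iteration 7: k = 6, evens = 4, n_odd = 3
After iteration 8: k = 7, evens = 4, n_odd = 4
Loop ends.

Final answer: 4, 4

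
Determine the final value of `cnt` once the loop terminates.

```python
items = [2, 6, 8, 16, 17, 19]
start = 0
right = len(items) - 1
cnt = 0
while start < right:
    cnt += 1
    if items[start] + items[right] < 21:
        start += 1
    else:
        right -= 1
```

Let's trace through this code step by step.

Initialize: items = [2, 6, 8, 16, 17, 19]
Initialize: start = 0
Initialize: right = 5
Initialize: cnt = 0
Entering loop: while start < right:
After iteration 1: start = 0, right = 4, cnt = 1
After iteration 2: start = 1, right = 4, cnt = 2
After iteration 3: start = 1, right = 3, cnt = 3
After iteration 4: start = 1, right = 2, cnt = 4
After iteration 5: start = 2, right = 2, cnt = 5
Loop ends.

Final answer: 5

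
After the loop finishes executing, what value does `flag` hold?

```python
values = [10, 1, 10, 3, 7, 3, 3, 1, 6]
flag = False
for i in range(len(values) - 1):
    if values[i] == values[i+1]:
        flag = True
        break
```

Let's trace through this code step by step.

Initialize: values = [10, 1, 10, 3, 7, 3, 3, 1, 6]
Initialize: flag = False
Entering loop: for i in range(len(values) - 1):
After iteration 1: i = 0, flag = False
After iteration 2: i = 1, flag = False
After iteration 3: i = 2, flag = False
After iteration 4: i = 3, flag = False
After iteration 5: i = 4, flag = False
After iteration 6: i = 5, flag = True
Loop ends.

Final answer: True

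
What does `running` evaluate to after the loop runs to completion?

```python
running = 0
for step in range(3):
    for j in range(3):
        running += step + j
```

Let's trace through this code step by step.

Initialize: running = 0
Entering loop: for step in range(3):
After iteration 1: step = 0, running = 3
After iteration 2: step = 1, running = 9
After iteration 3: step = 2, running = 18
Loop ends.

Final answer: 18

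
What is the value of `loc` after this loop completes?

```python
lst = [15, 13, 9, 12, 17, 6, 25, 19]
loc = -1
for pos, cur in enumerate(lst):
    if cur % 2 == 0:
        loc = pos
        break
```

Let's trace through this code step by step.

Initialize: lst = [15, 13, 9, 12, 17, 6, 25, 19]
Initialize: loc = -1
Entering loop: for pos, cur in enumerate(lst):
After iteration 1: pos = 0, cur = 15, loc = -1
After iteration 2: pos = 1, cur = 13, loc = -1
After iteration 3: pos = 2, cur = 9, loc = -1
After iteration 4: pos = 3, cur = 12, loc = 3
Loop ends.

Final answer: 3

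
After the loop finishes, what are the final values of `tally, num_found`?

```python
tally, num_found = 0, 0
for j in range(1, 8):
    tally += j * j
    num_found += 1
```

Let's trace through this code step by step.

Initialize: tally = 0
Initialize: num_found = 0
Entering loop: for j in range(1, 8):
After iteration 1: j = 1, tally = 1, num_found = 1
After iteration 2: j = 2, tally = 5, num_found = 2
After iteration 3: j = 3, tally = 14, num_found = 3
After iteration 4: j = 4, tally = 30, num_found = 4
After iteration 5: j = 5, tally = 55, num_found = 5
After iteration 6: j = 6, tally = 91, num_found = 6
After iteration 7: j = 7, tally = 140, num_found = 7
Loop ends.

Final answer: 140, 7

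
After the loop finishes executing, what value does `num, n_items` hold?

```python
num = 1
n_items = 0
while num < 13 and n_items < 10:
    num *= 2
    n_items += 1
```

Let's trace through this code step by step.

Initialize: num = 1
Initialize: n_items = 0
Entering loop: while num < 13 and n_items < 10:
After iteration 1: num = 2, n_items = 1
After iteration 2: num = 4, n_items = 2
After iteration 3: num = 8, n_items = 3
After iteration 4: num = 16, n_items = 4
Loop ends.

Final answer: 16, 4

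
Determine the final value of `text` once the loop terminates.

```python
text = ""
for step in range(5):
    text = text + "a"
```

Let's trace through this code step by step.

Initialize: text = ''
Entering loop: for step in range(5):
After iteration 1: step = 0, text = 'a'
After iteration 2: step = 1, text = 'aa'
After iteration 3: step = 2, text = 'aaa'
After iteration 4: step = 3, text = 'aaaa'
After iteration 5: step = 4, text = 'aaaaa'
Loop ends.

Final answer: 'aaaaa'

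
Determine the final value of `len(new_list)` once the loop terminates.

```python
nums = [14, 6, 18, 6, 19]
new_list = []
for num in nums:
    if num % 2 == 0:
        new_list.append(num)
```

Let's trace through this code step by step.

Initialize: nums = [14, 6, 18, 6, 19]
Initialize: new_list = []
Entering loop: for num in nums:
After iteration 1: num = 14, new_list = [14]
After iteration 2: num = 6, new_list = [14, 6]
After iteration 3: num = 18, new_list = [14, 6, 18]
After iteration 4: num = 6, new_list = [14, 6, 18, 6]
After iteration 5: num = 19, new_list = [14, 6, 18, 6]
Loop ends.
len(new_list) = 4

Final answer: 4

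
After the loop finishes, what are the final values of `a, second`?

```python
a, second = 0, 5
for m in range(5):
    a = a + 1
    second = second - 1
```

Let's trace through this code step by step.

Initialize: a = 0
Initialize: second = 5
Entering loop: for m in range(5):
After iteration 1: m = 0, a = 1, second = 4
After iteration 2: m = 1, a = 2, second = 3
After iteration 3: m = 2, a = 3, second = 2
After iteration 4: m = 3, a = 4, second = 1
After iteration 5: m = 4, a = 5, second = 0
Loop ends.

Final answer: 5, 0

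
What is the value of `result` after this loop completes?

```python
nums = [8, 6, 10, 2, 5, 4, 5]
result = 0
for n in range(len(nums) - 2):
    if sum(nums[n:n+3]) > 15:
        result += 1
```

Let's trace through this code step by step.

Initialize: nums = [8, 6, 10, 2, 5, 4, 5]
Initialize: result = 0
Entering loop: for n in range(len(nums) - 2):
After iteration 1: n = 0, result = 1
After iteration 2: n = 1, result = 2
After iteration 3: n = 2, result = 3
After iteration 4: n = 3, result = 3
After iteration 5: n = 4, result = 3
Loop ends.

Final answer: 3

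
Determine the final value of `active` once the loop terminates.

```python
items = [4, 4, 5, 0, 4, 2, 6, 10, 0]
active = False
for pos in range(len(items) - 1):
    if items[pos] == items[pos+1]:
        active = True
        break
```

Let's trace through this code step by step.

Initialize: items = [4, 4, 5, 0, 4, 2, 6, 10, 0]
Initialize: active = False
Entering loop: for pos in range(len(items) - 1):
After iteration 1: pos = 0, active = True
Loop ends.

Final answer: True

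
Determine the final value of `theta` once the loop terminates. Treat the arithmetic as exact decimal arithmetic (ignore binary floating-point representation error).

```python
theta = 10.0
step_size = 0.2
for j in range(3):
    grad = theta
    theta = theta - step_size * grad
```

Let's trace through this code step by step.

Initialize: theta = 10.0
Initialize: step_size = 0.2
Entering loop: for j in range(3):
After iteration 1: j = 0, theta = 8.0, grad = 10.0
After iteration 2: j = 1, theta = 6.4, grad = 8.0
After iteration 3: j = 2, theta = 5.12, grad = 6.4
Loop ends.

Final answer: 5.12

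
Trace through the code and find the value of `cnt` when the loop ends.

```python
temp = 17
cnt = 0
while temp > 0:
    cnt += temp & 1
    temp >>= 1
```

Let's trace through this code step by step.

Initialize: temp = 17
Initialize: cnt = 0
Entering loop: while temp > 0:
After iteration 1: temp = 8, cnt = 1
After iteration 2: temp = 4, cnt = 1
After iteration 3: temp = 2, cnt = 1
After iteration 4: temp = 1, cnt = 1
After iteration 5: temp = 0, cnt = 2
Loop ends.

Final answer: 2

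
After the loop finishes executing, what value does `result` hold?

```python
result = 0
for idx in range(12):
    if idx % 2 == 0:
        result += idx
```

Let's trace through this code step by step.

Initialize: result = 0
Entering loop: for idx in range(12):
After iteration 1: idx = 0, result = 0
After iteration 2: idx = 1, result = 0
After iteration 3: idx = 2, result = 2
After iteration 4: idx = 3, result = 2
After iteration 5: idx = 4, result = 6
After iteration 6: idx = 5, result = 6
After iteration 7: idx = 6, result = 12
After iteration 8: idx = 7, result = 12
After iteration 9: idx = 8, result = 20
After iteration 10: idx = 9, result = 20
After iteration 11: idx = 10, result = 30
After iteration 12: idx = 11, result = 30
Loop ends.

Final answer: 30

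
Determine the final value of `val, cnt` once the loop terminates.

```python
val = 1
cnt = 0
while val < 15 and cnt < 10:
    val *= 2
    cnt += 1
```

Let's trace through this code step by step.

Initialize: val = 1
Initialize: cnt = 0
Entering loop: while val < 15 and cnt < 10:
After iteration 1: val = 2, cnt = 1
After iteration 2: val = 4, cnt = 2
After iteration 3: val = 8, cnt = 3
After iteration 4: val = 16, cnt = 4
Loop ends.

Final answer: 16, 4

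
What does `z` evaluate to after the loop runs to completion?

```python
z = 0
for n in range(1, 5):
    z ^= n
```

Let's trace through this code step by step.

Initialize: z = 0
Entering loop: for n in range(1, 5):
After iteration 1: n = 1, z = 1
After iteration 2: n = 2, z = 3
After iteration 3: n = 3, z = 0
After iteration 4: n = 4, z = 4
Loop ends.

Final answer: 4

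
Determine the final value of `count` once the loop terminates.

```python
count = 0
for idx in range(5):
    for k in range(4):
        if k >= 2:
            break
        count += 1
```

Let's trace through this code step by step.

Initialize: count = 0
Entering loop: for idx in range(5):
After iteration 1: idx = 0, count = 2
After iteration 2: idx = 1, count = 4
After iteration 3: idx = 2, count = 6
After iteration 4: idx = 3, count = 8
After iteration 5: idx = 4, count = 10
Loop ends.

Final answer: 10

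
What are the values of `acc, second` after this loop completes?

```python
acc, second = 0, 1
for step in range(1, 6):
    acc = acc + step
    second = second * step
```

Let's trace through this code step by step.

Initialize: acc = 0
Initialize: second = 1
Entering loop: for step in range(1, 6):
After iteration 1: step = 1, acc = 1, second = 1
After iteration 2: step = 2, acc = 3, second = 2
After iteration 3: step = 3, acc = 6, second = 6
After iteration 4: step = 4, acc = 10, second = 24
After iteration 5: step = 5, acc = 15, second = 120
Loop ends.

Final answer: 15, 120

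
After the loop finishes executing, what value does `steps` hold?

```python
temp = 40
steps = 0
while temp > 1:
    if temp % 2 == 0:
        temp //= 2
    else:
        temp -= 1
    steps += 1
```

Let's trace through this code step by step.

Initialize: temp = 40
Initialize: steps = 0
Entering loop: while temp > 1:
After iteration 1: temp = 20, steps = 1
After iteration 2: temp = 10, steps = 2
After iteration 3: temp = 5, steps = 3
After iteration 4: temp = 4, steps = 4
After iteration 5: temp = 2, steps = 5
After iteration 6: temp = 1, steps = 6
Loop ends.

Final answer: 6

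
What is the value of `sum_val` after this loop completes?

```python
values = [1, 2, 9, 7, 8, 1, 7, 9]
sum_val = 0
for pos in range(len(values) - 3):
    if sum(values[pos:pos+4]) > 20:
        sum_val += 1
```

Let's trace through this code step by step.

Initialize: values = [1, 2, 9, 7, 8, 1, 7, 9]
Initialize: sum_val = 0
Entering loop: for pos in range(len(values) - 3):
After iteration 1: pos = 0, sum_val = 0
After iteration 2: pos = 1, sum_val = 1
After iteration 3: pos = 2, sum_val = 2
After iteration 4: pos = 3, sum_val = 3
After iteration 5: pos = 4, sum_val = 4
Loop ends.

Final answer: 4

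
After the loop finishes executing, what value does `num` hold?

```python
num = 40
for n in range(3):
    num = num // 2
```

Let's trace through this code step by step.

Initialize: num = 40
Entering loop: for n in range(3):
After iteration 1: n = 0, num = 20
After iteration 2: n = 1, num = 10
After iteration 3: n = 2, num = 5
Loop ends.

Final answer: 5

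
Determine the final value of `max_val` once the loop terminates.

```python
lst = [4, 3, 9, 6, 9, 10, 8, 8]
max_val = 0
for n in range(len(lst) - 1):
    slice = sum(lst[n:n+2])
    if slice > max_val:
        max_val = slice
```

Let's trace through this code step by step.

Initialize: lst = [4, 3, 9, 6, 9, 10, 8, 8]
Initialize: max_val = 0
Entering loop: for n in range(len(lst) - 1):
After iteration 1: n = 0, max_val = 7, slice = 7
After iteration 2: n = 1, max_val = 12, slice = 12
After iteration 3: n = 2, max_val = 15, slice = 15
After iteration 4: n = 3, max_val = 15, slice = 15
After iteration 5: n = 4, max_val = 19, slice = 19
After iteration 6: n = 5, max_val = 19, slice = 18
After iteration 7: n = 6, max_val = 19, slice = 16
Loop ends.

Final answer: 19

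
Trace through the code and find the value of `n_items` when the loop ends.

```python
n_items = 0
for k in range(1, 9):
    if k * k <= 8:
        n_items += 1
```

Let's trace through this code step by step.

Initialize: n_items = 0
Entering loop: for k in range(1, 9):
After iteration 1: k = 1, n_items = 1
After iteration 2: k = 2, n_items = 2
After iteration 3: k = 3, n_items = 2
After iteration 4: k = 4, n_items = 2
After iteration 5: k = 5, n_items = 2
After iteration 6: k = 6, n_items = 2
After iteration 7: k = 7, n_items = 2
After iteration 8: k = 8, n_items = 2
Loop ends.

Final answer: 2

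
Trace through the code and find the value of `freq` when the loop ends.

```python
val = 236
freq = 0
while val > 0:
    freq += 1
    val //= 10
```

Let's trace through this code step by step.

Initialize: val = 236
Initialize: freq = 0
Entering loop: while val > 0:
After iteration 1: val = 23, freq = 1
After iteration 2: val = 2, freq = 2
After iteration 3: val = 0, freq = 3
Loop ends.

Final answer: 3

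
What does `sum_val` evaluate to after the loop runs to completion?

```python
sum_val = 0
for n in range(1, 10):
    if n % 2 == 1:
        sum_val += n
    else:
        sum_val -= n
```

Let's trace through this code step by step.

Initialize: sum_val = 0
Entering loop: for n in range(1, 10):
After iteration 1: n = 1, sum_val = 1
After iteration 2: n = 2, sum_val = -1
After iteration 3: n = 3, sum_val = 2
After iteration 4: n = 4, sum_val = -2
After iteration 5: n = 5, sum_val = 3
After iteration 6: n = 6, sum_val = -3
After iteration 7: n = 7, sum_val = 4
After iteration 8: n = 8, sum_val = -4
After iteration 9: n = 9, sum_val = 5
Loop ends.

Final answer: 5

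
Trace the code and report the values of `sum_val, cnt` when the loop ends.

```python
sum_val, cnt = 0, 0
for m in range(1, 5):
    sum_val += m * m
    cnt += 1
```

Let's trace through this code step by step.

Initialize: sum_val = 0
Initialize: cnt = 0
Entering loop: for m in range(1, 5):
After iteration 1: m = 1, sum_val = 1, cnt = 1
After iteration 2: m = 2, sum_val = 5, cnt = 2
After iteration 3: m = 3, sum_val = 14, cnt = 3
After iteration 4: m = 4, sum_val = 30, cnt = 4
Loop ends.

Final answer: 30, 4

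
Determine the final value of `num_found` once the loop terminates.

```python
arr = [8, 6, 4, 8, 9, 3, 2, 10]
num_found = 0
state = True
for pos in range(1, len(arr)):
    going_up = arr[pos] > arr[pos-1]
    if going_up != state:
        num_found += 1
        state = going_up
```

Let's trace through this code step by step.

Initialize: arr = [8, 6, 4, 8, 9, 3, 2, 10]
Initialize: num_found = 0
Initialize: state = True
Entering loop: for pos in range(1, len(arr)):
After iteration 1: pos = 1, num_found = 1, state = False, going_up = False
After iteration 2: pos = 2, num_found = 1, state = False, going_up = False
After iteration 3: pos = 3, num_found = 2, state = True, going_up = True
After iteration 4: pos = 4, num_found = 2, state = True, going_up = True
After iteration 5: pos = 5, num_found = 3, state = False, going_up = False
After iteration 6: pos = 6, num_found = 3, state = False, going_up = False
After iteration 7: pos = 7, num_found = 4, state = True, going_up = True
Loop ends.

Final answer: 4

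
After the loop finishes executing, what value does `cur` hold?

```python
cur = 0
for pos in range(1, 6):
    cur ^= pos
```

Let's trace through this code step by step.

Initialize: cur = 0
Entering loop: for pos in range(1, 6):
After iteration 1: pos = 1, cur = 1
After iteration 2: pos = 2, cur = 3
After iteration 3: pos = 3, cur = 0
After iteration 4: pos = 4, cur = 4
After iteration 5: pos = 5, cur = 1
Loop ends.

Final answer: 1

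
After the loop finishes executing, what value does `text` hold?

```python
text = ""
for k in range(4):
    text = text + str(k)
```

Let's trace through this code step by step.

Initialize: text = ''
Entering loop: for k in range(4):
After iteration 1: k = 0, text = '0'
After iteration 2: k = 1, text = '01'
After iteration 3: k = 2, text = '012'
After iteration 4: k = 3, text = '0123'
Loop ends.

Final answer: '0123'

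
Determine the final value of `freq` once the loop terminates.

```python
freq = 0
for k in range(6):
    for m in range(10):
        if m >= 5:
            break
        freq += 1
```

Let's trace through this code step by step.

Initialize: freq = 0
Entering loop: for k in range(6):
After iteration 1: k = 0, freq = 5
After iteration 2: k = 1, freq = 10
After iteration 3: k = 2, freq = 15
After iteration 4: k = 3, freq = 20
After iteration 5: k = 4, freq = 25
After iteration 6: k = 5, freq = 30
Loop ends.

Final answer: 30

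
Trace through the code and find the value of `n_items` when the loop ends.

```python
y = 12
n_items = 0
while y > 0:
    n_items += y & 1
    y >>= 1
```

Let's trace through this code step by step.

Initialize: y = 12
Initialize: n_items = 0
Entering loop: while y > 0:
After iteration 1: y = 6, n_items = 0
After iteration 2: y = 3, n_items = 0
After iteration 3: y = 1, n_items = 1
After iteration 4: y = 0, n_items = 2
Loop ends.

Final answer: 2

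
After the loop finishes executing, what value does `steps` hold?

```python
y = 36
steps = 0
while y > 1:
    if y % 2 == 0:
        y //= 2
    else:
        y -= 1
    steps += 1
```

Let's trace through this code step by step.

Initialize: y = 36
Initialize: steps = 0
Entering loop: while y > 1:
After iteration 1: y = 18, steps = 1
After iteration 2: y = 9, steps = 2
After iteration 3: y = 8, steps = 3
After iteration 4: y = 4, steps = 4
After iteration 5: y = 2, steps = 5
After iteration 6: y = 1, steps = 6
Loop ends.

Final answer: 6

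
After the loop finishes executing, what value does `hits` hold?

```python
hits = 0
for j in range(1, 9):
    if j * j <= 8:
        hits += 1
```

Let's trace through this code step by step.

Initialize: hits = 0
Entering loop: for j in range(1, 9):
After iteration 1: j = 1, hits = 1
After iteration 2: j = 2, hits = 2
After iteration 3: j = 3, hits = 2
After iteration 4: j = 4, hits = 2
After iteration 5: j = 5, hits = 2
After iteration 6: j = 6, hits = 2
After iteration 7: j = 7, hits = 2
After iteration 8: j = 8, hits = 2
Loop ends.

Final answer: 2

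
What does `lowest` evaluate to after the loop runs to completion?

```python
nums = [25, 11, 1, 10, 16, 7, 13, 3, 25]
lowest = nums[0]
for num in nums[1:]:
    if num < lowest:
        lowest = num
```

Let's trace through this code step by step.

Initialize: nums = [25, 11, 1, 10, 16, 7, 13, 3, 25]
Initialize: lowest = 25
Entering loop: for num in nums[1:]:
After iteration 1: num = 11, lowest = 11
After iteration 2: num = 1, lowest = 1
After iteration 3: num = 10, lowest = 1
After iteration 4: num = 16, lowest = 1
After iteration 5: num = 7, lowest = 1
After iteration 6: num = 13, lowest = 1
After iteration 7: num = 3, lowest = 1
After iteration 8: num = 25, lowest = 1
Loop ends.

Final answer: 1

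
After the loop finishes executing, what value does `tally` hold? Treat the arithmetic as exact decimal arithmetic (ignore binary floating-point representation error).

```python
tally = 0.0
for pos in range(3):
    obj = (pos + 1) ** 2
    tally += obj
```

Let's trace through this code step by step.

Initialize: tally = 0.0
Entering loop: for pos in range(3):
After iteration 1: pos = 0, tally = 1.0, obj = 1
After iteration 2: pos = 1, tally = 5.0, obj = 4
After iteration 3: pos = 2, tally = 14.0, obj = 9
Loop ends.

Final answer: 14.0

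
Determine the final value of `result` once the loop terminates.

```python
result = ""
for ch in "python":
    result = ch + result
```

Let's trace through this code step by step.

Initialize: result = ''
Entering loop: for ch in "python":
After iteration 1: ch = 'p', result = 'p'
After iteration 2: ch = 'y', result = 'yp'
After iteration 3: ch = 't', result = 'typ'
After iteration 4: ch = 'h', result = 'htyp'
After iteration 5: ch = 'o', result = 'ohtyp'
After iteration 6: ch = 'n', result = 'nohtyp'
Loop ends.

Final answer: 'nohtyp'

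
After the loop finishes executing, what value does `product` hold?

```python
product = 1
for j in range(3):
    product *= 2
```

Let's trace through this code step by step.

Initialize: product = 1
Entering loop: for j in range(3):
After iteration 1: j = 0, product = 2
After iteration 2: j = 1, product = 4
After iteration 3: j = 2, product = 8
Loop ends.

Final answer: 8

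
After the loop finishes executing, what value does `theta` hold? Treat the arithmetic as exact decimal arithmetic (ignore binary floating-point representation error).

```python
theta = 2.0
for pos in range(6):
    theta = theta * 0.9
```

Let's trace through this code step by step.

Initialize: theta = 2.0
Entering loop: for pos in range(6):
After iteration 1: pos = 0, theta = 1.8
After iteration 2: pos = 1, theta = 1.62
After iteration 3: pos = 2, theta = 1.458
After iteration 4: pos = 3, theta = 1.3122
After iteration 5: pos = 4, theta = 1.18098
After iteration 6: pos = 5, theta = 1.062882
Loop ends.

Final answer: 1.062882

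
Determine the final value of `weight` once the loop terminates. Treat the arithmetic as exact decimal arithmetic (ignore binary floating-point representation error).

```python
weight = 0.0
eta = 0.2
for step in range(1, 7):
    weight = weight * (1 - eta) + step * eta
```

Let's trace through this code step by step.

Initialize: weight = 0.0
Initialize: eta = 0.2
Entering loop: for step in range(1, 7):
After iteration 1: step = 1, weight = 0.2
After iteration 2: step = 2, weight = 0.56
After iteration 3: step = 3, weight = 1.048
After iteration 4: step = 4, weight = 1.6384
After iteration 5: step = 5, weight = 2.31072
After iteration 6: step = 6, weight = 3.048576
Loop ends.

Final answer: 3.048576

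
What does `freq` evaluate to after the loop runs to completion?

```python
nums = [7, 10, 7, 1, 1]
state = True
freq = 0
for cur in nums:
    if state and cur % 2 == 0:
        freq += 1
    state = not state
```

Let's trace through this code step by step.

Initialize: nums = [7, 10, 7, 1, 1]
Initialize: state = True
Initialize: freq = 0
Entering loop: for cur in nums:
After iteration 1: cur = 7, state = False, freq = 0
After iteration 2: cur = 10, state = True, freq = 0
After iteration 3: cur = 7, state = False, freq = 0
After iteration 4: cur = 1, state = True, freq = 0
After iteration 5: cur = 1, state = False, freq = 0
Loop ends.

Final answer: 0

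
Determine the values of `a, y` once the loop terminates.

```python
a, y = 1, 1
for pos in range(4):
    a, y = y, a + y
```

Let's trace through this code step by step.

Initialize: a = 1
Initialize: y = 1
Entering loop: for pos in range(4):
After iteration 1: pos = 0, a = 1, y = 2
After iteration 2: pos = 1, a = 2, y = 3
After iteration 3: pos = 2, a = 3, y = 5
After iteration 4: pos = 3, a = 5, y = 8
Loop ends.

Final answer: 5, 8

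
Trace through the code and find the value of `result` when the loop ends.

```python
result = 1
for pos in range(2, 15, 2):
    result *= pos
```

Let's trace through this code step by step.

Initialize: result = 1
Entering loop: for pos in range(2, 15, 2):
After iteration 1: pos = 2, result = 2
After iteration 2: pos = 4, result = 8
After iteration 3: pos = 6, result = 48
After iteration 4: pos = 8, result = 384
After iteration 5: pos = 10, result = 3840
After iteration 6: pos = 12, result = 46080
After iteration 7: pos = 14, result = 645120
Loop ends.

Final answer: 645120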